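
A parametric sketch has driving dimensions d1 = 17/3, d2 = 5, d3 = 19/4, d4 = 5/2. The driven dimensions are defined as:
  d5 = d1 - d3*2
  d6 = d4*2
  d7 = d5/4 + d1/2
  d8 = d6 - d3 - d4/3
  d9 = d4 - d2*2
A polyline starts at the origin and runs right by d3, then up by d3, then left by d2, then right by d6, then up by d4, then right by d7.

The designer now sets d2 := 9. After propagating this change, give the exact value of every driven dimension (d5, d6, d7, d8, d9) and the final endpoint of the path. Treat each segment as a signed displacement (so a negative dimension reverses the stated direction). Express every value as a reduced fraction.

d5 = -23/6
d6 = 5
d7 = 15/8
d8 = -7/12
d9 = -31/2
endpoint = (21/8, 29/4)

Apply edit: d2 := 9
  d5 = d1 - d3*2 = -23/6
  d6 = d4*2 = 5
  d7 = d5/4 + d1/2 = 15/8
  d8 = d6 - d3 - d4/3 = -7/12
  d9 = d4 - d2*2 = -31/2
Walk from origin (0, 0):
  seg 1: right by d3 = 19/4 → (19/4, 0)
  seg 2: up by d3 = 19/4 → (19/4, 19/4)
  seg 3: left by d2 = 9 → (-17/4, 19/4)
  seg 4: right by d6 = 5 → (3/4, 19/4)
  seg 5: up by d4 = 5/2 → (3/4, 29/4)
  seg 6: right by d7 = 15/8 → (21/8, 29/4)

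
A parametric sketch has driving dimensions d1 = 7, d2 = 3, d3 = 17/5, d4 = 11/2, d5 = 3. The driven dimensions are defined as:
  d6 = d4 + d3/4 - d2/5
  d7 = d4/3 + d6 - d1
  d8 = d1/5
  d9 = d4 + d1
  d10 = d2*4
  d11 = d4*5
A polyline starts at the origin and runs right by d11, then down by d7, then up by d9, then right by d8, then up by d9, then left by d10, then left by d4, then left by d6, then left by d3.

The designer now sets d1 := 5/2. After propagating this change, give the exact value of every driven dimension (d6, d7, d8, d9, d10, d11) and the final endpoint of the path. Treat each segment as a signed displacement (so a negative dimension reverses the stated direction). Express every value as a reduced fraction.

Apply edit: d1 := 5/2
  d6 = d4 + d3/4 - d2/5 = 23/4
  d7 = d4/3 + d6 - d1 = 61/12
  d8 = d1/5 = 1/2
  d9 = d4 + d1 = 8
  d10 = d2*4 = 12
  d11 = d4*5 = 55/2
Walk from origin (0, 0):
  seg 1: right by d11 = 55/2 → (55/2, 0)
  seg 2: down by d7 = 61/12 → (55/2, -61/12)
  seg 3: up by d9 = 8 → (55/2, 35/12)
  seg 4: right by d8 = 1/2 → (28, 35/12)
  seg 5: up by d9 = 8 → (28, 131/12)
  seg 6: left by d10 = 12 → (16, 131/12)
  seg 7: left by d4 = 11/2 → (21/2, 131/12)
  seg 8: left by d6 = 23/4 → (19/4, 131/12)
  seg 9: left by d3 = 17/5 → (27/20, 131/12)

d6 = 23/4
d7 = 61/12
d8 = 1/2
d9 = 8
d10 = 12
d11 = 55/2
endpoint = (27/20, 131/12)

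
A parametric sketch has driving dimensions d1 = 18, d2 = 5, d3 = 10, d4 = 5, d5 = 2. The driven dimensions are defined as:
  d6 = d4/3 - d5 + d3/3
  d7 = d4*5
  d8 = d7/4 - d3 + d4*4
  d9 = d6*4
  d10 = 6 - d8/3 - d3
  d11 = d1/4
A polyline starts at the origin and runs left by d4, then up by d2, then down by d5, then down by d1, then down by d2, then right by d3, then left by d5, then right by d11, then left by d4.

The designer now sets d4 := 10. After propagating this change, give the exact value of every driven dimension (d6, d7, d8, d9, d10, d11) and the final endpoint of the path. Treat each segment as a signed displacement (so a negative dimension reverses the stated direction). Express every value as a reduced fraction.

Apply edit: d4 := 10
  d6 = d4/3 - d5 + d3/3 = 14/3
  d7 = d4*5 = 50
  d8 = d7/4 - d3 + d4*4 = 85/2
  d9 = d6*4 = 56/3
  d10 = 6 - d8/3 - d3 = -109/6
  d11 = d1/4 = 9/2
Walk from origin (0, 0):
  seg 1: left by d4 = 10 → (-10, 0)
  seg 2: up by d2 = 5 → (-10, 5)
  seg 3: down by d5 = 2 → (-10, 3)
  seg 4: down by d1 = 18 → (-10, -15)
  seg 5: down by d2 = 5 → (-10, -20)
  seg 6: right by d3 = 10 → (0, -20)
  seg 7: left by d5 = 2 → (-2, -20)
  seg 8: right by d11 = 9/2 → (5/2, -20)
  seg 9: left by d4 = 10 → (-15/2, -20)

d6 = 14/3
d7 = 50
d8 = 85/2
d9 = 56/3
d10 = -109/6
d11 = 9/2
endpoint = (-15/2, -20)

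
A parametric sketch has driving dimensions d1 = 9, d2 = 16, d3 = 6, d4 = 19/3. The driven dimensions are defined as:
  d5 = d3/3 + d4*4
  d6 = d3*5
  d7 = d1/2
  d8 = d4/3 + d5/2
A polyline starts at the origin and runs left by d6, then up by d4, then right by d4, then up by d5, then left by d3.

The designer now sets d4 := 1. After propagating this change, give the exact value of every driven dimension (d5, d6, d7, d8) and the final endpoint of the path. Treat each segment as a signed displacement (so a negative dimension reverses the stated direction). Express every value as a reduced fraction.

Apply edit: d4 := 1
  d5 = d3/3 + d4*4 = 6
  d6 = d3*5 = 30
  d7 = d1/2 = 9/2
  d8 = d4/3 + d5/2 = 10/3
Walk from origin (0, 0):
  seg 1: left by d6 = 30 → (-30, 0)
  seg 2: up by d4 = 1 → (-30, 1)
  seg 3: right by d4 = 1 → (-29, 1)
  seg 4: up by d5 = 6 → (-29, 7)
  seg 5: left by d3 = 6 → (-35, 7)

d5 = 6
d6 = 30
d7 = 9/2
d8 = 10/3
endpoint = (-35, 7)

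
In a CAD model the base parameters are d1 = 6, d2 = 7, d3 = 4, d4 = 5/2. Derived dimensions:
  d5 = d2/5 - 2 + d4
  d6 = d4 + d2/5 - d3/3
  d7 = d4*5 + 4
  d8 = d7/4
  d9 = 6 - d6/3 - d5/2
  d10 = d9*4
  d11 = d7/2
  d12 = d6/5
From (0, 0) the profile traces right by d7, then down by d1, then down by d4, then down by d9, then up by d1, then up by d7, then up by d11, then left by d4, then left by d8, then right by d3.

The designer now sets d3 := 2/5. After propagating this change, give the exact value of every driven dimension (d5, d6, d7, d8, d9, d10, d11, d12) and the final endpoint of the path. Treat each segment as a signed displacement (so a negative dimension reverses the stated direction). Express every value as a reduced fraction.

d5 = 19/10
d6 = 113/30
d7 = 33/2
d8 = 33/8
d9 = 683/180
d10 = 683/45
d11 = 33/4
d12 = 113/150
endpoint = (411/40, 1661/90)

Apply edit: d3 := 2/5
  d5 = d2/5 - 2 + d4 = 19/10
  d6 = d4 + d2/5 - d3/3 = 113/30
  d7 = d4*5 + 4 = 33/2
  d8 = d7/4 = 33/8
  d9 = 6 - d6/3 - d5/2 = 683/180
  d10 = d9*4 = 683/45
  d11 = d7/2 = 33/4
  d12 = d6/5 = 113/150
Walk from origin (0, 0):
  seg 1: right by d7 = 33/2 → (33/2, 0)
  seg 2: down by d1 = 6 → (33/2, -6)
  seg 3: down by d4 = 5/2 → (33/2, -17/2)
  seg 4: down by d9 = 683/180 → (33/2, -2213/180)
  seg 5: up by d1 = 6 → (33/2, -1133/180)
  seg 6: up by d7 = 33/2 → (33/2, 1837/180)
  seg 7: up by d11 = 33/4 → (33/2, 1661/90)
  seg 8: left by d4 = 5/2 → (14, 1661/90)
  seg 9: left by d8 = 33/8 → (79/8, 1661/90)
  seg 10: right by d3 = 2/5 → (411/40, 1661/90)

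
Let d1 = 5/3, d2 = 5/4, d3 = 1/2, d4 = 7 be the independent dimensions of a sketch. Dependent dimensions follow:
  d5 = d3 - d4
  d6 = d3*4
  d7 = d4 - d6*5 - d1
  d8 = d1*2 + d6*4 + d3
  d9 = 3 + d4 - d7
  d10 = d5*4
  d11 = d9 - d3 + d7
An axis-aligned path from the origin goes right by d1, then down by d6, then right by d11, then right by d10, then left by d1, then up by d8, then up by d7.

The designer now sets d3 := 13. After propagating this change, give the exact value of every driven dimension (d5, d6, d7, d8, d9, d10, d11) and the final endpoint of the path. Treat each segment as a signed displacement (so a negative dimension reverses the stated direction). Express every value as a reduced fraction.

Apply edit: d3 := 13
  d5 = d3 - d4 = 6
  d6 = d3*4 = 52
  d7 = d4 - d6*5 - d1 = -764/3
  d8 = d1*2 + d6*4 + d3 = 673/3
  d9 = 3 + d4 - d7 = 794/3
  d10 = d5*4 = 24
  d11 = d9 - d3 + d7 = -3
Walk from origin (0, 0):
  seg 1: right by d1 = 5/3 → (5/3, 0)
  seg 2: down by d6 = 52 → (5/3, -52)
  seg 3: right by d11 = -3 → (-4/3, -52)
  seg 4: right by d10 = 24 → (68/3, -52)
  seg 5: left by d1 = 5/3 → (21, -52)
  seg 6: up by d8 = 673/3 → (21, 517/3)
  seg 7: up by d7 = -764/3 → (21, -247/3)

d5 = 6
d6 = 52
d7 = -764/3
d8 = 673/3
d9 = 794/3
d10 = 24
d11 = -3
endpoint = (21, -247/3)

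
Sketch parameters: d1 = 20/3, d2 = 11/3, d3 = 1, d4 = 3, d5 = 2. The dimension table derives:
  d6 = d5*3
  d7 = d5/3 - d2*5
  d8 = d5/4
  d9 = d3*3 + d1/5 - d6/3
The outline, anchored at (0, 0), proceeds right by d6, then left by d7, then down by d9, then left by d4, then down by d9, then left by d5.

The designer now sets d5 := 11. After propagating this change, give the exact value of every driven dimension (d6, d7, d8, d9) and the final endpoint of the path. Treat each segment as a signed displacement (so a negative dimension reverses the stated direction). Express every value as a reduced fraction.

d6 = 33
d7 = -44/3
d8 = 11/4
d9 = -20/3
endpoint = (101/3, 40/3)

Apply edit: d5 := 11
  d6 = d5*3 = 33
  d7 = d5/3 - d2*5 = -44/3
  d8 = d5/4 = 11/4
  d9 = d3*3 + d1/5 - d6/3 = -20/3
Walk from origin (0, 0):
  seg 1: right by d6 = 33 → (33, 0)
  seg 2: left by d7 = -44/3 → (143/3, 0)
  seg 3: down by d9 = -20/3 → (143/3, 20/3)
  seg 4: left by d4 = 3 → (134/3, 20/3)
  seg 5: down by d9 = -20/3 → (134/3, 40/3)
  seg 6: left by d5 = 11 → (101/3, 40/3)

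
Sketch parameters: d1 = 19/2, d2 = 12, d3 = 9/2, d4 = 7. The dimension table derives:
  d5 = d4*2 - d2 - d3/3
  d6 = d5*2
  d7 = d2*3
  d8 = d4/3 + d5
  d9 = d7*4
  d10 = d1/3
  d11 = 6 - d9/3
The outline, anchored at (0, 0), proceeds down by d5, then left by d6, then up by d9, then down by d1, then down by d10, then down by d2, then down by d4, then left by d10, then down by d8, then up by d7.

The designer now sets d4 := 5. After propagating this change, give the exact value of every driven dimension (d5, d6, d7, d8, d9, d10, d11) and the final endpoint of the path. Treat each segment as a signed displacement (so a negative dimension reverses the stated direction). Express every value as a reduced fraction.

d5 = -7/2
d6 = -7
d7 = 36
d8 = -11/6
d9 = 144
d10 = 19/6
d11 = -42
endpoint = (23/6, 467/3)

Apply edit: d4 := 5
  d5 = d4*2 - d2 - d3/3 = -7/2
  d6 = d5*2 = -7
  d7 = d2*3 = 36
  d8 = d4/3 + d5 = -11/6
  d9 = d7*4 = 144
  d10 = d1/3 = 19/6
  d11 = 6 - d9/3 = -42
Walk from origin (0, 0):
  seg 1: down by d5 = -7/2 → (0, 7/2)
  seg 2: left by d6 = -7 → (7, 7/2)
  seg 3: up by d9 = 144 → (7, 295/2)
  seg 4: down by d1 = 19/2 → (7, 138)
  seg 5: down by d10 = 19/6 → (7, 809/6)
  seg 6: down by d2 = 12 → (7, 737/6)
  seg 7: down by d4 = 5 → (7, 707/6)
  seg 8: left by d10 = 19/6 → (23/6, 707/6)
  seg 9: down by d8 = -11/6 → (23/6, 359/3)
  seg 10: up by d7 = 36 → (23/6, 467/3)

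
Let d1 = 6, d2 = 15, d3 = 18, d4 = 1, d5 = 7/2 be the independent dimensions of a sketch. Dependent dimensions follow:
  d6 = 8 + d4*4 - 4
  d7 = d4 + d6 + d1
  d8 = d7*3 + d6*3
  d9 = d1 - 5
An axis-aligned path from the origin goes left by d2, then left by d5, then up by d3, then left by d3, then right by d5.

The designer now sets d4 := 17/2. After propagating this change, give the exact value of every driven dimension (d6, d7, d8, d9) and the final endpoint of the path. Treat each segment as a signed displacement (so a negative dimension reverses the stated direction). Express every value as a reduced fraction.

d6 = 38
d7 = 105/2
d8 = 543/2
d9 = 1
endpoint = (-33, 18)

Apply edit: d4 := 17/2
  d6 = 8 + d4*4 - 4 = 38
  d7 = d4 + d6 + d1 = 105/2
  d8 = d7*3 + d6*3 = 543/2
  d9 = d1 - 5 = 1
Walk from origin (0, 0):
  seg 1: left by d2 = 15 → (-15, 0)
  seg 2: left by d5 = 7/2 → (-37/2, 0)
  seg 3: up by d3 = 18 → (-37/2, 18)
  seg 4: left by d3 = 18 → (-73/2, 18)
  seg 5: right by d5 = 7/2 → (-33, 18)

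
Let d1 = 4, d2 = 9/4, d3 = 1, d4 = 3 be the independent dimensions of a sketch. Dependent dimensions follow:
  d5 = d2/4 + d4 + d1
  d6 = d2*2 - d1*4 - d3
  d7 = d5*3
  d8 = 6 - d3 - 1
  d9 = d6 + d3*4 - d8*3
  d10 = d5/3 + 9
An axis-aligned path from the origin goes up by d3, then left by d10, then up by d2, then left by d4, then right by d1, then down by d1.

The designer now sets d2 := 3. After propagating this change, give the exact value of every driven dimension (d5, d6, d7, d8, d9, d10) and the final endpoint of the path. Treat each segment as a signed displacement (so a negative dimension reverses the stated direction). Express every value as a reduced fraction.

d5 = 31/4
d6 = -11
d7 = 93/4
d8 = 4
d9 = -19
d10 = 139/12
endpoint = (-127/12, 0)

Apply edit: d2 := 3
  d5 = d2/4 + d4 + d1 = 31/4
  d6 = d2*2 - d1*4 - d3 = -11
  d7 = d5*3 = 93/4
  d8 = 6 - d3 - 1 = 4
  d9 = d6 + d3*4 - d8*3 = -19
  d10 = d5/3 + 9 = 139/12
Walk from origin (0, 0):
  seg 1: up by d3 = 1 → (0, 1)
  seg 2: left by d10 = 139/12 → (-139/12, 1)
  seg 3: up by d2 = 3 → (-139/12, 4)
  seg 4: left by d4 = 3 → (-175/12, 4)
  seg 5: right by d1 = 4 → (-127/12, 4)
  seg 6: down by d1 = 4 → (-127/12, 0)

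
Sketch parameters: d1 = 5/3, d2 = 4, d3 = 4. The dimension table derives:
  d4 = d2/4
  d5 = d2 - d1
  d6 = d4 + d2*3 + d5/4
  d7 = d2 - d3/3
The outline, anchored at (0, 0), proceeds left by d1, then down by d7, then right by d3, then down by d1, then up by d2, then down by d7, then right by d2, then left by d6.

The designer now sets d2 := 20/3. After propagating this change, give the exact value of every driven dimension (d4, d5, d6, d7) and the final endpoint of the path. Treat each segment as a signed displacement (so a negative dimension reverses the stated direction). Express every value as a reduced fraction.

Apply edit: d2 := 20/3
  d4 = d2/4 = 5/3
  d5 = d2 - d1 = 5
  d6 = d4 + d2*3 + d5/4 = 275/12
  d7 = d2 - d3/3 = 16/3
Walk from origin (0, 0):
  seg 1: left by d1 = 5/3 → (-5/3, 0)
  seg 2: down by d7 = 16/3 → (-5/3, -16/3)
  seg 3: right by d3 = 4 → (7/3, -16/3)
  seg 4: down by d1 = 5/3 → (7/3, -7)
  seg 5: up by d2 = 20/3 → (7/3, -1/3)
  seg 6: down by d7 = 16/3 → (7/3, -17/3)
  seg 7: right by d2 = 20/3 → (9, -17/3)
  seg 8: left by d6 = 275/12 → (-167/12, -17/3)

d4 = 5/3
d5 = 5
d6 = 275/12
d7 = 16/3
endpoint = (-167/12, -17/3)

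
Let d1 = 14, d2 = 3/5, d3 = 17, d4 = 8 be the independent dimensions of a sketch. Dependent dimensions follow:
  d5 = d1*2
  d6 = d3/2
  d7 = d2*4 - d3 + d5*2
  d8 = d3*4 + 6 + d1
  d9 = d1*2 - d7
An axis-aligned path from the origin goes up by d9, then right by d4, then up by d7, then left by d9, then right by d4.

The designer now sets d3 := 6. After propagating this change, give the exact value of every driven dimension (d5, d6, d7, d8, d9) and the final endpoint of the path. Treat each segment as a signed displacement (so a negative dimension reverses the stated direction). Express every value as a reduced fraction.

Apply edit: d3 := 6
  d5 = d1*2 = 28
  d6 = d3/2 = 3
  d7 = d2*4 - d3 + d5*2 = 262/5
  d8 = d3*4 + 6 + d1 = 44
  d9 = d1*2 - d7 = -122/5
Walk from origin (0, 0):
  seg 1: up by d9 = -122/5 → (0, -122/5)
  seg 2: right by d4 = 8 → (8, -122/5)
  seg 3: up by d7 = 262/5 → (8, 28)
  seg 4: left by d9 = -122/5 → (162/5, 28)
  seg 5: right by d4 = 8 → (202/5, 28)

d5 = 28
d6 = 3
d7 = 262/5
d8 = 44
d9 = -122/5
endpoint = (202/5, 28)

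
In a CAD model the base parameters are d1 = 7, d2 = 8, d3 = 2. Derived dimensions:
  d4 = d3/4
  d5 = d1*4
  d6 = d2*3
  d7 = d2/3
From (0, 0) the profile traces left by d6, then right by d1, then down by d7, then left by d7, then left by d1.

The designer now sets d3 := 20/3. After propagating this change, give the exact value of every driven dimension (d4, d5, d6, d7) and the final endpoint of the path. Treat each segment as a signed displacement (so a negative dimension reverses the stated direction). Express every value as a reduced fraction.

d4 = 5/3
d5 = 28
d6 = 24
d7 = 8/3
endpoint = (-80/3, -8/3)

Apply edit: d3 := 20/3
  d4 = d3/4 = 5/3
  d5 = d1*4 = 28
  d6 = d2*3 = 24
  d7 = d2/3 = 8/3
Walk from origin (0, 0):
  seg 1: left by d6 = 24 → (-24, 0)
  seg 2: right by d1 = 7 → (-17, 0)
  seg 3: down by d7 = 8/3 → (-17, -8/3)
  seg 4: left by d7 = 8/3 → (-59/3, -8/3)
  seg 5: left by d1 = 7 → (-80/3, -8/3)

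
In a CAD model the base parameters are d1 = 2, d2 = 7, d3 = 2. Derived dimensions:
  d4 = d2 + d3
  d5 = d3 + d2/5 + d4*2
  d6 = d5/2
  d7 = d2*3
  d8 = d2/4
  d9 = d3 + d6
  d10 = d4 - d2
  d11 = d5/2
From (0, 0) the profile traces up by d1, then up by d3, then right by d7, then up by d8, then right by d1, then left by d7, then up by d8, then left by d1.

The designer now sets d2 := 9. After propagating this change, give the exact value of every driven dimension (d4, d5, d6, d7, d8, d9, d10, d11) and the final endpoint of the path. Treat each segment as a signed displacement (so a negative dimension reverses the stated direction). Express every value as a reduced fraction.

Apply edit: d2 := 9
  d4 = d2 + d3 = 11
  d5 = d3 + d2/5 + d4*2 = 129/5
  d6 = d5/2 = 129/10
  d7 = d2*3 = 27
  d8 = d2/4 = 9/4
  d9 = d3 + d6 = 149/10
  d10 = d4 - d2 = 2
  d11 = d5/2 = 129/10
Walk from origin (0, 0):
  seg 1: up by d1 = 2 → (0, 2)
  seg 2: up by d3 = 2 → (0, 4)
  seg 3: right by d7 = 27 → (27, 4)
  seg 4: up by d8 = 9/4 → (27, 25/4)
  seg 5: right by d1 = 2 → (29, 25/4)
  seg 6: left by d7 = 27 → (2, 25/4)
  seg 7: up by d8 = 9/4 → (2, 17/2)
  seg 8: left by d1 = 2 → (0, 17/2)

d4 = 11
d5 = 129/5
d6 = 129/10
d7 = 27
d8 = 9/4
d9 = 149/10
d10 = 2
d11 = 129/10
endpoint = (0, 17/2)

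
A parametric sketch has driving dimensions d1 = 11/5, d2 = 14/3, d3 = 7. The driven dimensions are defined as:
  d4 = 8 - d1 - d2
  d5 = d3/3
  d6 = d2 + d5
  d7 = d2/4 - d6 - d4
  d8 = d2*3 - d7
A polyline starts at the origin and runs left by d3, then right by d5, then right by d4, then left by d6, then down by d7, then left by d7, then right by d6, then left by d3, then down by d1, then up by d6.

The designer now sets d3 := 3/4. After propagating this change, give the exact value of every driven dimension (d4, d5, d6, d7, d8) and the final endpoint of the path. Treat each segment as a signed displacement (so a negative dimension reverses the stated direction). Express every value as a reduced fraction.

Apply edit: d3 := 3/4
  d4 = 8 - d1 - d2 = 17/15
  d5 = d3/3 = 1/4
  d6 = d2 + d5 = 59/12
  d7 = d2/4 - d6 - d4 = -293/60
  d8 = d2*3 - d7 = 1133/60
Walk from origin (0, 0):
  seg 1: left by d3 = 3/4 → (-3/4, 0)
  seg 2: right by d5 = 1/4 → (-1/2, 0)
  seg 3: right by d4 = 17/15 → (19/30, 0)
  seg 4: left by d6 = 59/12 → (-257/60, 0)
  seg 5: down by d7 = -293/60 → (-257/60, 293/60)
  seg 6: left by d7 = -293/60 → (3/5, 293/60)
  seg 7: right by d6 = 59/12 → (331/60, 293/60)
  seg 8: left by d3 = 3/4 → (143/30, 293/60)
  seg 9: down by d1 = 11/5 → (143/30, 161/60)
  seg 10: up by d6 = 59/12 → (143/30, 38/5)

d4 = 17/15
d5 = 1/4
d6 = 59/12
d7 = -293/60
d8 = 1133/60
endpoint = (143/30, 38/5)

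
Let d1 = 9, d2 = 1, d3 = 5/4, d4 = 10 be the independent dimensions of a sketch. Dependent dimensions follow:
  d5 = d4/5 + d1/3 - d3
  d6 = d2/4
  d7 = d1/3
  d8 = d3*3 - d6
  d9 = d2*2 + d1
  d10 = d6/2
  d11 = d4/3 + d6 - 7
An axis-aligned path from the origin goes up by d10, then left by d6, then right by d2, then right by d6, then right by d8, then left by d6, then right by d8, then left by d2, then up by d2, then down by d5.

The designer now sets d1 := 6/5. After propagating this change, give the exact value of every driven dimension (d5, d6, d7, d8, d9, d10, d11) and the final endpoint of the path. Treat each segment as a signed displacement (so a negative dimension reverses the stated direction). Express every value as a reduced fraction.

Apply edit: d1 := 6/5
  d5 = d4/5 + d1/3 - d3 = 23/20
  d6 = d2/4 = 1/4
  d7 = d1/3 = 2/5
  d8 = d3*3 - d6 = 7/2
  d9 = d2*2 + d1 = 16/5
  d10 = d6/2 = 1/8
  d11 = d4/3 + d6 - 7 = -41/12
Walk from origin (0, 0):
  seg 1: up by d10 = 1/8 → (0, 1/8)
  seg 2: left by d6 = 1/4 → (-1/4, 1/8)
  seg 3: right by d2 = 1 → (3/4, 1/8)
  seg 4: right by d6 = 1/4 → (1, 1/8)
  seg 5: right by d8 = 7/2 → (9/2, 1/8)
  seg 6: left by d6 = 1/4 → (17/4, 1/8)
  seg 7: right by d8 = 7/2 → (31/4, 1/8)
  seg 8: left by d2 = 1 → (27/4, 1/8)
  seg 9: up by d2 = 1 → (27/4, 9/8)
  seg 10: down by d5 = 23/20 → (27/4, -1/40)

d5 = 23/20
d6 = 1/4
d7 = 2/5
d8 = 7/2
d9 = 16/5
d10 = 1/8
d11 = -41/12
endpoint = (27/4, -1/40)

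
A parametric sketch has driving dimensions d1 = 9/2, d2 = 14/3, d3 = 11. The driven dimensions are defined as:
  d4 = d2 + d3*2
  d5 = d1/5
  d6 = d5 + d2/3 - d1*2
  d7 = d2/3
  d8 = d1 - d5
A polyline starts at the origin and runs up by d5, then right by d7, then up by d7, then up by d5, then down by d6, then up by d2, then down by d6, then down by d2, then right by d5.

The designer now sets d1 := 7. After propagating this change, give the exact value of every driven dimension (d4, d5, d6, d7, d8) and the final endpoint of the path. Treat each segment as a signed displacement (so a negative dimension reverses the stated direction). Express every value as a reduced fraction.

Apply edit: d1 := 7
  d4 = d2 + d3*2 = 80/3
  d5 = d1/5 = 7/5
  d6 = d5 + d2/3 - d1*2 = -497/45
  d7 = d2/3 = 14/9
  d8 = d1 - d5 = 28/5
Walk from origin (0, 0):
  seg 1: up by d5 = 7/5 → (0, 7/5)
  seg 2: right by d7 = 14/9 → (14/9, 7/5)
  seg 3: up by d7 = 14/9 → (14/9, 133/45)
  seg 4: up by d5 = 7/5 → (14/9, 196/45)
  seg 5: down by d6 = -497/45 → (14/9, 77/5)
  seg 6: up by d2 = 14/3 → (14/9, 301/15)
  seg 7: down by d6 = -497/45 → (14/9, 280/9)
  seg 8: down by d2 = 14/3 → (14/9, 238/9)
  seg 9: right by d5 = 7/5 → (133/45, 238/9)

d4 = 80/3
d5 = 7/5
d6 = -497/45
d7 = 14/9
d8 = 28/5
endpoint = (133/45, 238/9)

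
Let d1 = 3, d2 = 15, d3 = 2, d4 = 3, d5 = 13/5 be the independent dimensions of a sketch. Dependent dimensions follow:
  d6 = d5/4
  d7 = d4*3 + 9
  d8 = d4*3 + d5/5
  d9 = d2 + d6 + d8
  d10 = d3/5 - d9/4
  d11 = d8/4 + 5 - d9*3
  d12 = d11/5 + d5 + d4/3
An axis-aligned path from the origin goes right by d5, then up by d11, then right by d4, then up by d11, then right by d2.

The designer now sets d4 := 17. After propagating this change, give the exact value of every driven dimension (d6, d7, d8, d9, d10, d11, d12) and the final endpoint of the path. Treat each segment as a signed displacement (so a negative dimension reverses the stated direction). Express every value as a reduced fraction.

Apply edit: d4 := 17
  d6 = d5/4 = 13/20
  d7 = d4*3 + 9 = 60
  d8 = d4*3 + d5/5 = 1288/25
  d9 = d2 + d6 + d8 = 6717/100
  d10 = d3/5 - d9/4 = -6557/400
  d11 = d8/4 + 5 - d9*3 = -18363/100
  d12 = d11/5 + d5 + d4/3 = -42689/1500
Walk from origin (0, 0):
  seg 1: right by d5 = 13/5 → (13/5, 0)
  seg 2: up by d11 = -18363/100 → (13/5, -18363/100)
  seg 3: right by d4 = 17 → (98/5, -18363/100)
  seg 4: up by d11 = -18363/100 → (98/5, -18363/50)
  seg 5: right by d2 = 15 → (173/5, -18363/50)

d6 = 13/20
d7 = 60
d8 = 1288/25
d9 = 6717/100
d10 = -6557/400
d11 = -18363/100
d12 = -42689/1500
endpoint = (173/5, -18363/50)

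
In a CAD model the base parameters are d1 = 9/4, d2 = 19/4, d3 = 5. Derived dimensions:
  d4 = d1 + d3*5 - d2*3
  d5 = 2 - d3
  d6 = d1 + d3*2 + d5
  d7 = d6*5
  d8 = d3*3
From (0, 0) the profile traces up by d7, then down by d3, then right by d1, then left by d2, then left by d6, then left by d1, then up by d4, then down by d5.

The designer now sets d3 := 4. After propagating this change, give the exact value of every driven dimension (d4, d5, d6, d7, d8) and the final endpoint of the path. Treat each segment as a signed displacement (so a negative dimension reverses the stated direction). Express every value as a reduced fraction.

d4 = 8
d5 = -2
d6 = 33/4
d7 = 165/4
d8 = 12
endpoint = (-13, 189/4)

Apply edit: d3 := 4
  d4 = d1 + d3*5 - d2*3 = 8
  d5 = 2 - d3 = -2
  d6 = d1 + d3*2 + d5 = 33/4
  d7 = d6*5 = 165/4
  d8 = d3*3 = 12
Walk from origin (0, 0):
  seg 1: up by d7 = 165/4 → (0, 165/4)
  seg 2: down by d3 = 4 → (0, 149/4)
  seg 3: right by d1 = 9/4 → (9/4, 149/4)
  seg 4: left by d2 = 19/4 → (-5/2, 149/4)
  seg 5: left by d6 = 33/4 → (-43/4, 149/4)
  seg 6: left by d1 = 9/4 → (-13, 149/4)
  seg 7: up by d4 = 8 → (-13, 181/4)
  seg 8: down by d5 = -2 → (-13, 189/4)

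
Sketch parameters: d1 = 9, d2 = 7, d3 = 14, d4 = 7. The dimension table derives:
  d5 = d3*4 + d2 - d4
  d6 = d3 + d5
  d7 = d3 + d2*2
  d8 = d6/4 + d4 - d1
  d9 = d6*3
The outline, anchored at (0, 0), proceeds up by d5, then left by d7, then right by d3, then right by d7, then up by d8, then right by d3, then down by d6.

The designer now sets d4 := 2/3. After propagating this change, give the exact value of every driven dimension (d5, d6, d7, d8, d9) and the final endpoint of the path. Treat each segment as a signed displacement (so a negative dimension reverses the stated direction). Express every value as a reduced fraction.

d5 = 187/3
d6 = 229/3
d7 = 28
d8 = 43/4
d9 = 229
endpoint = (28, -13/4)

Apply edit: d4 := 2/3
  d5 = d3*4 + d2 - d4 = 187/3
  d6 = d3 + d5 = 229/3
  d7 = d3 + d2*2 = 28
  d8 = d6/4 + d4 - d1 = 43/4
  d9 = d6*3 = 229
Walk from origin (0, 0):
  seg 1: up by d5 = 187/3 → (0, 187/3)
  seg 2: left by d7 = 28 → (-28, 187/3)
  seg 3: right by d3 = 14 → (-14, 187/3)
  seg 4: right by d7 = 28 → (14, 187/3)
  seg 5: up by d8 = 43/4 → (14, 877/12)
  seg 6: right by d3 = 14 → (28, 877/12)
  seg 7: down by d6 = 229/3 → (28, -13/4)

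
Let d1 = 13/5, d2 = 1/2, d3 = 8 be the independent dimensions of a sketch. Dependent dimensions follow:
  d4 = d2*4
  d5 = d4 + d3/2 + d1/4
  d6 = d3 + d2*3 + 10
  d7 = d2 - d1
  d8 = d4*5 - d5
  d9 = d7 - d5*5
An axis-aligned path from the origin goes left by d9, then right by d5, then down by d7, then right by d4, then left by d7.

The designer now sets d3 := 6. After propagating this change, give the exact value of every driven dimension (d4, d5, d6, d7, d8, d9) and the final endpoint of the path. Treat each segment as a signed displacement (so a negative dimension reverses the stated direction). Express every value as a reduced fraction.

Apply edit: d3 := 6
  d4 = d2*4 = 2
  d5 = d4 + d3/2 + d1/4 = 113/20
  d6 = d3 + d2*3 + 10 = 35/2
  d7 = d2 - d1 = -21/10
  d8 = d4*5 - d5 = 87/20
  d9 = d7 - d5*5 = -607/20
Walk from origin (0, 0):
  seg 1: left by d9 = -607/20 → (607/20, 0)
  seg 2: right by d5 = 113/20 → (36, 0)
  seg 3: down by d7 = -21/10 → (36, 21/10)
  seg 4: right by d4 = 2 → (38, 21/10)
  seg 5: left by d7 = -21/10 → (401/10, 21/10)

d4 = 2
d5 = 113/20
d6 = 35/2
d7 = -21/10
d8 = 87/20
d9 = -607/20
endpoint = (401/10, 21/10)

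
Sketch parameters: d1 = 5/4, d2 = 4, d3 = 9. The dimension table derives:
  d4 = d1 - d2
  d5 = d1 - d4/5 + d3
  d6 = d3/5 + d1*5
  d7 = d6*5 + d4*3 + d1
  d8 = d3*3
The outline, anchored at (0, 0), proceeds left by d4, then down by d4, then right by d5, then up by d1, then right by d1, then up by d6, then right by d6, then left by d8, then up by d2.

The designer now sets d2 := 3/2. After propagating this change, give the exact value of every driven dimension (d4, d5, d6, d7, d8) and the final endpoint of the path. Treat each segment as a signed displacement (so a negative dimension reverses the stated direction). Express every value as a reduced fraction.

d4 = -1/4
d5 = 103/10
d6 = 161/20
d7 = 163/4
d8 = 27
endpoint = (-143/20, 221/20)

Apply edit: d2 := 3/2
  d4 = d1 - d2 = -1/4
  d5 = d1 - d4/5 + d3 = 103/10
  d6 = d3/5 + d1*5 = 161/20
  d7 = d6*5 + d4*3 + d1 = 163/4
  d8 = d3*3 = 27
Walk from origin (0, 0):
  seg 1: left by d4 = -1/4 → (1/4, 0)
  seg 2: down by d4 = -1/4 → (1/4, 1/4)
  seg 3: right by d5 = 103/10 → (211/20, 1/4)
  seg 4: up by d1 = 5/4 → (211/20, 3/2)
  seg 5: right by d1 = 5/4 → (59/5, 3/2)
  seg 6: up by d6 = 161/20 → (59/5, 191/20)
  seg 7: right by d6 = 161/20 → (397/20, 191/20)
  seg 8: left by d8 = 27 → (-143/20, 191/20)
  seg 9: up by d2 = 3/2 → (-143/20, 221/20)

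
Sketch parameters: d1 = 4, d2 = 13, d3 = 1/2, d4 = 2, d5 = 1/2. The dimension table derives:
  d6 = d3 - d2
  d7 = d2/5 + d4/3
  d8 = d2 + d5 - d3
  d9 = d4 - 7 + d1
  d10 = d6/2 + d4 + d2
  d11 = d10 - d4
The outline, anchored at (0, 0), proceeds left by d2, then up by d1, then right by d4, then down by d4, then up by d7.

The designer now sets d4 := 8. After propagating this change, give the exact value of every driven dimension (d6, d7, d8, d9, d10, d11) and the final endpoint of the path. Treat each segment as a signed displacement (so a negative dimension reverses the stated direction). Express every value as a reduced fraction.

d6 = -25/2
d7 = 79/15
d8 = 13
d9 = 5
d10 = 59/4
d11 = 27/4
endpoint = (-5, 19/15)

Apply edit: d4 := 8
  d6 = d3 - d2 = -25/2
  d7 = d2/5 + d4/3 = 79/15
  d8 = d2 + d5 - d3 = 13
  d9 = d4 - 7 + d1 = 5
  d10 = d6/2 + d4 + d2 = 59/4
  d11 = d10 - d4 = 27/4
Walk from origin (0, 0):
  seg 1: left by d2 = 13 → (-13, 0)
  seg 2: up by d1 = 4 → (-13, 4)
  seg 3: right by d4 = 8 → (-5, 4)
  seg 4: down by d4 = 8 → (-5, -4)
  seg 5: up by d7 = 79/15 → (-5, 19/15)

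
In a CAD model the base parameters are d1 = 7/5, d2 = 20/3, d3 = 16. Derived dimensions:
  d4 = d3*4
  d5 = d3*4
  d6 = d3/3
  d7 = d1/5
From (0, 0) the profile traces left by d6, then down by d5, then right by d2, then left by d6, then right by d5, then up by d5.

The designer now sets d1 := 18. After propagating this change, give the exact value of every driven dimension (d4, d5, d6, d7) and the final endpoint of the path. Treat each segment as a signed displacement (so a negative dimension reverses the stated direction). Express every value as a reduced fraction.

Apply edit: d1 := 18
  d4 = d3*4 = 64
  d5 = d3*4 = 64
  d6 = d3/3 = 16/3
  d7 = d1/5 = 18/5
Walk from origin (0, 0):
  seg 1: left by d6 = 16/3 → (-16/3, 0)
  seg 2: down by d5 = 64 → (-16/3, -64)
  seg 3: right by d2 = 20/3 → (4/3, -64)
  seg 4: left by d6 = 16/3 → (-4, -64)
  seg 5: right by d5 = 64 → (60, -64)
  seg 6: up by d5 = 64 → (60, 0)

d4 = 64
d5 = 64
d6 = 16/3
d7 = 18/5
endpoint = (60, 0)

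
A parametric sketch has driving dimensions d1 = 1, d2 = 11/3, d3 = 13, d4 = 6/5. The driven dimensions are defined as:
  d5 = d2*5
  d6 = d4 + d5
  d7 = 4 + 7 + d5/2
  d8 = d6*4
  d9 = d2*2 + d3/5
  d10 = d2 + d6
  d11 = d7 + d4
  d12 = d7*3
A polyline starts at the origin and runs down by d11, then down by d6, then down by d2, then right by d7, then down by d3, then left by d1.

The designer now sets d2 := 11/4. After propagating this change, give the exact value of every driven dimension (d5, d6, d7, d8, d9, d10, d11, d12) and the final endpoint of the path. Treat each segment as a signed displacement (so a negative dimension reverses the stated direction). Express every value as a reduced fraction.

d5 = 55/4
d6 = 299/20
d7 = 143/8
d8 = 299/5
d9 = 81/10
d10 = 177/10
d11 = 763/40
d12 = 429/8
endpoint = (135/8, -1991/40)

Apply edit: d2 := 11/4
  d5 = d2*5 = 55/4
  d6 = d4 + d5 = 299/20
  d7 = 4 + 7 + d5/2 = 143/8
  d8 = d6*4 = 299/5
  d9 = d2*2 + d3/5 = 81/10
  d10 = d2 + d6 = 177/10
  d11 = d7 + d4 = 763/40
  d12 = d7*3 = 429/8
Walk from origin (0, 0):
  seg 1: down by d11 = 763/40 → (0, -763/40)
  seg 2: down by d6 = 299/20 → (0, -1361/40)
  seg 3: down by d2 = 11/4 → (0, -1471/40)
  seg 4: right by d7 = 143/8 → (143/8, -1471/40)
  seg 5: down by d3 = 13 → (143/8, -1991/40)
  seg 6: left by d1 = 1 → (135/8, -1991/40)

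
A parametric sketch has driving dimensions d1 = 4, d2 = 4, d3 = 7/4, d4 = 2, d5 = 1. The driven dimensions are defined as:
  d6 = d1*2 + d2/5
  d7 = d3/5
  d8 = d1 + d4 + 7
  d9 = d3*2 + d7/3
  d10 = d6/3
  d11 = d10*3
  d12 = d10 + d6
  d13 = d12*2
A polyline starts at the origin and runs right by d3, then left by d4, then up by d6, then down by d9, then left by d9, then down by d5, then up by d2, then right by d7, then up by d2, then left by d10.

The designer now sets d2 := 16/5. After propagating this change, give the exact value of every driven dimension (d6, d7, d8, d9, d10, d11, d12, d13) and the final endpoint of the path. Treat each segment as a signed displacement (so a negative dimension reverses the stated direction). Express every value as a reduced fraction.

d6 = 216/25
d7 = 7/20
d8 = 13
d9 = 217/60
d10 = 72/25
d11 = 216/25
d12 = 288/25
d13 = 576/25
endpoint = (-1919/300, 3127/300)

Apply edit: d2 := 16/5
  d6 = d1*2 + d2/5 = 216/25
  d7 = d3/5 = 7/20
  d8 = d1 + d4 + 7 = 13
  d9 = d3*2 + d7/3 = 217/60
  d10 = d6/3 = 72/25
  d11 = d10*3 = 216/25
  d12 = d10 + d6 = 288/25
  d13 = d12*2 = 576/25
Walk from origin (0, 0):
  seg 1: right by d3 = 7/4 → (7/4, 0)
  seg 2: left by d4 = 2 → (-1/4, 0)
  seg 3: up by d6 = 216/25 → (-1/4, 216/25)
  seg 4: down by d9 = 217/60 → (-1/4, 1507/300)
  seg 5: left by d9 = 217/60 → (-58/15, 1507/300)
  seg 6: down by d5 = 1 → (-58/15, 1207/300)
  seg 7: up by d2 = 16/5 → (-58/15, 2167/300)
  seg 8: right by d7 = 7/20 → (-211/60, 2167/300)
  seg 9: up by d2 = 16/5 → (-211/60, 3127/300)
  seg 10: left by d10 = 72/25 → (-1919/300, 3127/300)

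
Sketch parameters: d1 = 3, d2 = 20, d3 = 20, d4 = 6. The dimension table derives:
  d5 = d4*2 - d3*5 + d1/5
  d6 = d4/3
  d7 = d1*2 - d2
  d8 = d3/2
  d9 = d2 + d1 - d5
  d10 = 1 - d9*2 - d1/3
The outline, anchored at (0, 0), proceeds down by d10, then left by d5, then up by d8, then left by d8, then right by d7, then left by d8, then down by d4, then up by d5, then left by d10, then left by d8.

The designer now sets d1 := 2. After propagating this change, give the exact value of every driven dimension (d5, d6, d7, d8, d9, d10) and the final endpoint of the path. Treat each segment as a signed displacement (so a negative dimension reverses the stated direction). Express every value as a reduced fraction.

d5 = -438/5
d6 = 2
d7 = -16
d8 = 10
d9 = 548/5
d10 = -3283/15
endpoint = (3907/15, 2029/15)

Apply edit: d1 := 2
  d5 = d4*2 - d3*5 + d1/5 = -438/5
  d6 = d4/3 = 2
  d7 = d1*2 - d2 = -16
  d8 = d3/2 = 10
  d9 = d2 + d1 - d5 = 548/5
  d10 = 1 - d9*2 - d1/3 = -3283/15
Walk from origin (0, 0):
  seg 1: down by d10 = -3283/15 → (0, 3283/15)
  seg 2: left by d5 = -438/5 → (438/5, 3283/15)
  seg 3: up by d8 = 10 → (438/5, 3433/15)
  seg 4: left by d8 = 10 → (388/5, 3433/15)
  seg 5: right by d7 = -16 → (308/5, 3433/15)
  seg 6: left by d8 = 10 → (258/5, 3433/15)
  seg 7: down by d4 = 6 → (258/5, 3343/15)
  seg 8: up by d5 = -438/5 → (258/5, 2029/15)
  seg 9: left by d10 = -3283/15 → (4057/15, 2029/15)
  seg 10: left by d8 = 10 → (3907/15, 2029/15)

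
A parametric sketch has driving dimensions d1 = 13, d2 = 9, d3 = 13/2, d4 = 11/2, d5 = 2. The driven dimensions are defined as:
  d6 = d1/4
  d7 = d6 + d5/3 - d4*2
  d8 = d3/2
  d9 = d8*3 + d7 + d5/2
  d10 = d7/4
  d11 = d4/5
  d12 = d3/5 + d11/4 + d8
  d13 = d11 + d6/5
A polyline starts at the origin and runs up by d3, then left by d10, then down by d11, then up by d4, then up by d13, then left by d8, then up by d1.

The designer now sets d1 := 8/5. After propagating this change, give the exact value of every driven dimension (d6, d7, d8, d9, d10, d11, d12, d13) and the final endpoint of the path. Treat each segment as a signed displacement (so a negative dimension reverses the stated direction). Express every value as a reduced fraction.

Apply edit: d1 := 8/5
  d6 = d1/4 = 2/5
  d7 = d6 + d5/3 - d4*2 = -149/15
  d8 = d3/2 = 13/4
  d9 = d8*3 + d7 + d5/2 = 49/60
  d10 = d7/4 = -149/60
  d11 = d4/5 = 11/10
  d12 = d3/5 + d11/4 + d8 = 193/40
  d13 = d11 + d6/5 = 59/50
Walk from origin (0, 0):
  seg 1: up by d3 = 13/2 → (0, 13/2)
  seg 2: left by d10 = -149/60 → (149/60, 13/2)
  seg 3: down by d11 = 11/10 → (149/60, 27/5)
  seg 4: up by d4 = 11/2 → (149/60, 109/10)
  seg 5: up by d13 = 59/50 → (149/60, 302/25)
  seg 6: left by d8 = 13/4 → (-23/30, 302/25)
  seg 7: up by d1 = 8/5 → (-23/30, 342/25)

d6 = 2/5
d7 = -149/15
d8 = 13/4
d9 = 49/60
d10 = -149/60
d11 = 11/10
d12 = 193/40
d13 = 59/50
endpoint = (-23/30, 342/25)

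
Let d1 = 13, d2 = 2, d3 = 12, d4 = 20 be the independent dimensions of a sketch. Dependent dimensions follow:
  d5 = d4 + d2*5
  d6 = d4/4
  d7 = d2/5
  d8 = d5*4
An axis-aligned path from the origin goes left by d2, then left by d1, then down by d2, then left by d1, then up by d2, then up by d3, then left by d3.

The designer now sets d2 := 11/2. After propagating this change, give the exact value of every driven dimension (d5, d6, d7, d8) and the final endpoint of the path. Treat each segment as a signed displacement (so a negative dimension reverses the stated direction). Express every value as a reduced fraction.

Apply edit: d2 := 11/2
  d5 = d4 + d2*5 = 95/2
  d6 = d4/4 = 5
  d7 = d2/5 = 11/10
  d8 = d5*4 = 190
Walk from origin (0, 0):
  seg 1: left by d2 = 11/2 → (-11/2, 0)
  seg 2: left by d1 = 13 → (-37/2, 0)
  seg 3: down by d2 = 11/2 → (-37/2, -11/2)
  seg 4: left by d1 = 13 → (-63/2, -11/2)
  seg 5: up by d2 = 11/2 → (-63/2, 0)
  seg 6: up by d3 = 12 → (-63/2, 12)
  seg 7: left by d3 = 12 → (-87/2, 12)

d5 = 95/2
d6 = 5
d7 = 11/10
d8 = 190
endpoint = (-87/2, 12)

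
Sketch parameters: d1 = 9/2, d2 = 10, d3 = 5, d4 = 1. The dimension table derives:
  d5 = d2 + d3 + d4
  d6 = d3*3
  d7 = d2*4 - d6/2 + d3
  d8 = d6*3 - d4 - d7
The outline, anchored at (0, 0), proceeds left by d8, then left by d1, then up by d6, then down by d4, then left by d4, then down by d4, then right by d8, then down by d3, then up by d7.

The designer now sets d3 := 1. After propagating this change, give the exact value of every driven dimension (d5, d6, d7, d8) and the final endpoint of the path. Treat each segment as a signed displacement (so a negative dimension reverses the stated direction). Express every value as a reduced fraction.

Apply edit: d3 := 1
  d5 = d2 + d3 + d4 = 12
  d6 = d3*3 = 3
  d7 = d2*4 - d6/2 + d3 = 79/2
  d8 = d6*3 - d4 - d7 = -63/2
Walk from origin (0, 0):
  seg 1: left by d8 = -63/2 → (63/2, 0)
  seg 2: left by d1 = 9/2 → (27, 0)
  seg 3: up by d6 = 3 → (27, 3)
  seg 4: down by d4 = 1 → (27, 2)
  seg 5: left by d4 = 1 → (26, 2)
  seg 6: down by d4 = 1 → (26, 1)
  seg 7: right by d8 = -63/2 → (-11/2, 1)
  seg 8: down by d3 = 1 → (-11/2, 0)
  seg 9: up by d7 = 79/2 → (-11/2, 79/2)

d5 = 12
d6 = 3
d7 = 79/2
d8 = -63/2
endpoint = (-11/2, 79/2)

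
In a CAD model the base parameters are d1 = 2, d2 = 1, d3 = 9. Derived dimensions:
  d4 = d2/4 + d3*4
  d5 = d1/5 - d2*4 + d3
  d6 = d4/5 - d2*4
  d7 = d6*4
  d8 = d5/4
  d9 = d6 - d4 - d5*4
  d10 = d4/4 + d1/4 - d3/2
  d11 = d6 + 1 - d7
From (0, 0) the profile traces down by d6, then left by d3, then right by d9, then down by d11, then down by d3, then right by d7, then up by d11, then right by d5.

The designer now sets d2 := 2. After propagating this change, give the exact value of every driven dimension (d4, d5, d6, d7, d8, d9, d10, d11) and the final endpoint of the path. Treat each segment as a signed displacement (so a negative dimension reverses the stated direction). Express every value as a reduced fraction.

Apply edit: d2 := 2
  d4 = d2/4 + d3*4 = 73/2
  d5 = d1/5 - d2*4 + d3 = 7/5
  d6 = d4/5 - d2*4 = -7/10
  d7 = d6*4 = -14/5
  d8 = d5/4 = 7/20
  d9 = d6 - d4 - d5*4 = -214/5
  d10 = d4/4 + d1/4 - d3/2 = 41/8
  d11 = d6 + 1 - d7 = 31/10
Walk from origin (0, 0):
  seg 1: down by d6 = -7/10 → (0, 7/10)
  seg 2: left by d3 = 9 → (-9, 7/10)
  seg 3: right by d9 = -214/5 → (-259/5, 7/10)
  seg 4: down by d11 = 31/10 → (-259/5, -12/5)
  seg 5: down by d3 = 9 → (-259/5, -57/5)
  seg 6: right by d7 = -14/5 → (-273/5, -57/5)
  seg 7: up by d11 = 31/10 → (-273/5, -83/10)
  seg 8: right by d5 = 7/5 → (-266/5, -83/10)

d4 = 73/2
d5 = 7/5
d6 = -7/10
d7 = -14/5
d8 = 7/20
d9 = -214/5
d10 = 41/8
d11 = 31/10
endpoint = (-266/5, -83/10)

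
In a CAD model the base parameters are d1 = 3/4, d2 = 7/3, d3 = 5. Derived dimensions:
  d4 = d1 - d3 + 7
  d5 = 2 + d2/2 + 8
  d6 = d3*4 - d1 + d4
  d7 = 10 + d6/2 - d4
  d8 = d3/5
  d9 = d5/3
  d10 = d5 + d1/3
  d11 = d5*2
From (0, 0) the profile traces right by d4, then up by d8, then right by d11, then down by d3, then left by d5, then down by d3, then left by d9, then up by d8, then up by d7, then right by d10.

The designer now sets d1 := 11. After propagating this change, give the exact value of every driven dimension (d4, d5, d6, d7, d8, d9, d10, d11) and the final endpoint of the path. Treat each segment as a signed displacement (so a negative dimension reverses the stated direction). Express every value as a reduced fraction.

d4 = 13
d5 = 67/6
d6 = 22
d7 = 8
d8 = 1
d9 = 67/18
d10 = 89/6
d11 = 67/3
endpoint = (635/18, 0)

Apply edit: d1 := 11
  d4 = d1 - d3 + 7 = 13
  d5 = 2 + d2/2 + 8 = 67/6
  d6 = d3*4 - d1 + d4 = 22
  d7 = 10 + d6/2 - d4 = 8
  d8 = d3/5 = 1
  d9 = d5/3 = 67/18
  d10 = d5 + d1/3 = 89/6
  d11 = d5*2 = 67/3
Walk from origin (0, 0):
  seg 1: right by d4 = 13 → (13, 0)
  seg 2: up by d8 = 1 → (13, 1)
  seg 3: right by d11 = 67/3 → (106/3, 1)
  seg 4: down by d3 = 5 → (106/3, -4)
  seg 5: left by d5 = 67/6 → (145/6, -4)
  seg 6: down by d3 = 5 → (145/6, -9)
  seg 7: left by d9 = 67/18 → (184/9, -9)
  seg 8: up by d8 = 1 → (184/9, -8)
  seg 9: up by d7 = 8 → (184/9, 0)
  seg 10: right by d10 = 89/6 → (635/18, 0)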